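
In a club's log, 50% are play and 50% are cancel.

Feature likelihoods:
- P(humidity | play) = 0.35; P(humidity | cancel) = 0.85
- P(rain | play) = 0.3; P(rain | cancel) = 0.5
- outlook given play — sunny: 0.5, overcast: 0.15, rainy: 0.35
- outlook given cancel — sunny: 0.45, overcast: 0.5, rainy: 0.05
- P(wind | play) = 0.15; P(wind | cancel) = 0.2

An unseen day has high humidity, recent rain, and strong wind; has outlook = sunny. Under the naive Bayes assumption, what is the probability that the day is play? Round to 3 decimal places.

0.171

play: 0.5 × 0.35 × 0.3 × 0.5 × 0.15 = 0.0039375
cancel: 0.5 × 0.85 × 0.5 × 0.45 × 0.2 = 0.019125
P(play | x) = 0.0039375 / 0.0230625 ≈ 0.171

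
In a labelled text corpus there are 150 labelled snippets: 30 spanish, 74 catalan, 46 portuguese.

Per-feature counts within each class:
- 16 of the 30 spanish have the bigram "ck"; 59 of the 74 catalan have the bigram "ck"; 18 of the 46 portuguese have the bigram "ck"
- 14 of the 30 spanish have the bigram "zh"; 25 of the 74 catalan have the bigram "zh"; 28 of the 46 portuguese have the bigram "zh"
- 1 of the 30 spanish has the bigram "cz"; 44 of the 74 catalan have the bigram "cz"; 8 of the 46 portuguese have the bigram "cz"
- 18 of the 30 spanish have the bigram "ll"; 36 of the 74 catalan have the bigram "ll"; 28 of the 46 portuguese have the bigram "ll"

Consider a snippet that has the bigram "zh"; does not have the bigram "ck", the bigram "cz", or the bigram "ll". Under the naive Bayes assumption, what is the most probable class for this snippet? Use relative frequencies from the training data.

spanish: (30/150) × (14/30) × (14/30) × (29/30) × (12/30) ≈ 0.0168415
catalan: (74/150) × (15/74) × (25/74) × (30/74) × (38/74) ≈ 0.00703315
portuguese: (46/150) × (28/46) × (28/46) × (38/46) × (18/46) ≈ 0.0367289
Highest score → portuguese.

portuguese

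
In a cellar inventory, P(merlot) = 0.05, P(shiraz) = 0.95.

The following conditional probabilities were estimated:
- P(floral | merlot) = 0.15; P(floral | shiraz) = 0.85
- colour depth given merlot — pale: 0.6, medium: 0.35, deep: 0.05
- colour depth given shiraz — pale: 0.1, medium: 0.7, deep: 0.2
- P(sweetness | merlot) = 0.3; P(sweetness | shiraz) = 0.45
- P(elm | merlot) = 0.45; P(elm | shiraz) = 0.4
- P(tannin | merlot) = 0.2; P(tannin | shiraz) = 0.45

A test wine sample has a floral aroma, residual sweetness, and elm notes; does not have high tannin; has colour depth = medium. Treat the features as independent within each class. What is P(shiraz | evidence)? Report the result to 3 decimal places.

0.995

merlot: 0.05 × 0.15 × 0.35 × 0.3 × 0.45 × (1−0.2) = 0.0002835
shiraz: 0.95 × 0.85 × 0.7 × 0.45 × 0.4 × (1−0.45) = 0.05595975
P(shiraz | x) = 0.05595975 / 0.05624325 ≈ 0.995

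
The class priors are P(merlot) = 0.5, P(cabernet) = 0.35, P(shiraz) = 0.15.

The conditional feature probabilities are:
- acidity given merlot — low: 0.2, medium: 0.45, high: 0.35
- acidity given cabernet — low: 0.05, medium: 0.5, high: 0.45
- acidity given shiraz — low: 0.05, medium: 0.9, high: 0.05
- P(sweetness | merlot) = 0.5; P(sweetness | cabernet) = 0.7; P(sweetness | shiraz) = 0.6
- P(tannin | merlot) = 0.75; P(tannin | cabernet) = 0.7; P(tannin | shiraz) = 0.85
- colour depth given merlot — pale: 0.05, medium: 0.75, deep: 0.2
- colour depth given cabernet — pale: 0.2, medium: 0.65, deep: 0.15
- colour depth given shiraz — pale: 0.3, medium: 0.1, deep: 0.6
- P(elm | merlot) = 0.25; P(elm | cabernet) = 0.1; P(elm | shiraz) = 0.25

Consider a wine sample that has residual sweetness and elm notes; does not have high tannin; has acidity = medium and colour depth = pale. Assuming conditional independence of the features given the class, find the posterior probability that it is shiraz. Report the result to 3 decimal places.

0.456

merlot: 0.5 × 0.45 × 0.5 × (1−0.75) × 0.05 × 0.25 = 0.0003515625
cabernet: 0.35 × 0.5 × 0.7 × (1−0.7) × 0.2 × 0.1 = 0.000735
shiraz: 0.15 × 0.9 × 0.6 × (1−0.85) × 0.3 × 0.25 = 0.00091125
P(shiraz | x) = 0.00091125 / 0.0019978125 ≈ 0.456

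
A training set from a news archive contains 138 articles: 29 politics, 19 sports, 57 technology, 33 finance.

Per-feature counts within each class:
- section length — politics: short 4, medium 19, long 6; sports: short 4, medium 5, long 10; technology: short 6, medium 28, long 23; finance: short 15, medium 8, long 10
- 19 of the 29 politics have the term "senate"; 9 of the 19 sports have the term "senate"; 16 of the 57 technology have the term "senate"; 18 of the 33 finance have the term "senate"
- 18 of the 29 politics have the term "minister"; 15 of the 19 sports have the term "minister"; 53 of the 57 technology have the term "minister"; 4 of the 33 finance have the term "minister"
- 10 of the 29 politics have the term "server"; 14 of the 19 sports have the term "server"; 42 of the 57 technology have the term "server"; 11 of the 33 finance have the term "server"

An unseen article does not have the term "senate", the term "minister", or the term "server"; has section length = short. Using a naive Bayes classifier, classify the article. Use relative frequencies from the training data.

politics: (29/138) × (4/29) × (10/29) × (11/29) × (19/29) ≈ 0.00248389
sports: (19/138) × (4/19) × (10/19) × (4/19) × (5/19) ≈ 0.000845182
technology: (57/138) × (6/57) × (41/57) × (4/57) × (15/57) ≈ 0.000577541
finance: (33/138) × (15/33) × (15/33) × (29/33) × (22/33) ≈ 0.0289456
Highest score → finance.

finance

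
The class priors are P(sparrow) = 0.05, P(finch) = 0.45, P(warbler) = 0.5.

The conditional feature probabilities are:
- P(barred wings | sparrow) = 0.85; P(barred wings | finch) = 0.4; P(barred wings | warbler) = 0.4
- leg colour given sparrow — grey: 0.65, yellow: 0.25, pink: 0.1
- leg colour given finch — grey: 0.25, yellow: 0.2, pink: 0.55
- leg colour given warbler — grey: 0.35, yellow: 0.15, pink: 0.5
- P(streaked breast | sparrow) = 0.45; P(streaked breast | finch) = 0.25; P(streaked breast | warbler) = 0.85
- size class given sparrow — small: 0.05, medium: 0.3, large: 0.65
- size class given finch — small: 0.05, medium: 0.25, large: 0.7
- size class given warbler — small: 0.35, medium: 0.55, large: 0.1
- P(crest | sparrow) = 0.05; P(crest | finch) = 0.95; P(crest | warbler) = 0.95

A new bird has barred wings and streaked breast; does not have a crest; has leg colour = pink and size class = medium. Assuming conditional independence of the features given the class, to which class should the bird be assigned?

warbler

sparrow: 0.05 × 0.85 × 0.1 × 0.45 × 0.3 × (1−0.05) = 0.0005450625
finch: 0.45 × 0.4 × 0.55 × 0.25 × 0.25 × (1−0.95) = 0.000309375
warbler: 0.5 × 0.4 × 0.5 × 0.85 × 0.55 × (1−0.95) = 0.0023375
Highest score → warbler.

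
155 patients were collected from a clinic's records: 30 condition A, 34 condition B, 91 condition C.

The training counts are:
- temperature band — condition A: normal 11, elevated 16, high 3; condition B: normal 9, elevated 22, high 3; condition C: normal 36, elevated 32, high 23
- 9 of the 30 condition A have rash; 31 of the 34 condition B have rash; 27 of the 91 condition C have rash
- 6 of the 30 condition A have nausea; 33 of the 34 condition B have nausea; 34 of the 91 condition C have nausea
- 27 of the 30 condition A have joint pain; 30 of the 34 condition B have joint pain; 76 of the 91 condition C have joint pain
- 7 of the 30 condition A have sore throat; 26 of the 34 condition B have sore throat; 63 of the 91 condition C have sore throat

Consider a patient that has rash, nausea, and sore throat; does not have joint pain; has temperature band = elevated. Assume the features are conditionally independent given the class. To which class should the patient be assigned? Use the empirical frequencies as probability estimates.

condition B

condition A: (30/155) × (16/30) × (9/30) × (6/30) × (3/30) × (7/30) ≈ 0.000144516
condition B: (34/155) × (22/34) × (31/34) × (33/34) × (4/34) × (26/34) ≈ 0.0113002
condition C: (91/155) × (32/91) × (27/91) × (34/91) × (15/91) × (63/91) ≈ 0.00261172
Highest score → condition B.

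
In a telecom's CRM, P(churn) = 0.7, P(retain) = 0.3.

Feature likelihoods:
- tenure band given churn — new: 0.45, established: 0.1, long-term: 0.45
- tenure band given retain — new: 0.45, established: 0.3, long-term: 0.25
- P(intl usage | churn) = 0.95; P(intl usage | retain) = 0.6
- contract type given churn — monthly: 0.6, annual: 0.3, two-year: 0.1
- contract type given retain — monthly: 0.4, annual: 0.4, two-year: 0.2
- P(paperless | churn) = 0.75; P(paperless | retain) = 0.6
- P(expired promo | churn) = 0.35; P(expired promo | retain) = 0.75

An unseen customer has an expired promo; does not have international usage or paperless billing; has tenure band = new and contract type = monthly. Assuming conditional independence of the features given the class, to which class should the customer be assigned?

churn: 0.7 × 0.45 × (1−0.95) × 0.6 × (1−0.75) × 0.35 = 0.000826875
retain: 0.3 × 0.45 × (1−0.6) × 0.4 × (1−0.6) × 0.75 = 0.00648
Highest score → retain.

retain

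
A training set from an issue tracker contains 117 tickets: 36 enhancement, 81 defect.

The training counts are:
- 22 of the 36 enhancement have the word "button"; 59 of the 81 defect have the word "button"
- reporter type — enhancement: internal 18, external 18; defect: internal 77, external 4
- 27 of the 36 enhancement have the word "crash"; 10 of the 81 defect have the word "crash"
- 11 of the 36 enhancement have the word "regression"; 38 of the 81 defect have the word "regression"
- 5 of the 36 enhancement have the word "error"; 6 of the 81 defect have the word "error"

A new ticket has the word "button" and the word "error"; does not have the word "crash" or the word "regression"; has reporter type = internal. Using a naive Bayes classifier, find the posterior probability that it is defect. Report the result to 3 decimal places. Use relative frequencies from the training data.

0.879

enhancement: (36/117) × (22/36) × (18/36) × (9/36) × (25/36) × (5/36) ≈ 0.002267
defect: (81/117) × (59/81) × (77/81) × (71/81) × (43/81) × (6/81) ≈ 0.0165232
P(defect | x) = 0.0165232 / 0.0187902 ≈ 0.879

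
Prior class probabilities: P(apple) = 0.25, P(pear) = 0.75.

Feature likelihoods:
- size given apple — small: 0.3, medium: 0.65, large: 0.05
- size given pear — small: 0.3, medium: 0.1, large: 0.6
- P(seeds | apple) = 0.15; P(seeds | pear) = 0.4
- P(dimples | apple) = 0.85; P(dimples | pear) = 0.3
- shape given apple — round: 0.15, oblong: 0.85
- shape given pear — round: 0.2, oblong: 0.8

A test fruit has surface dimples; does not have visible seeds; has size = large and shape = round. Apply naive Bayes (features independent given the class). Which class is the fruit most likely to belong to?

apple: 0.25 × 0.05 × (1−0.15) × 0.85 × 0.15 = 0.0013546875
pear: 0.75 × 0.6 × (1−0.4) × 0.3 × 0.2 = 0.0162
Highest score → pear.

pear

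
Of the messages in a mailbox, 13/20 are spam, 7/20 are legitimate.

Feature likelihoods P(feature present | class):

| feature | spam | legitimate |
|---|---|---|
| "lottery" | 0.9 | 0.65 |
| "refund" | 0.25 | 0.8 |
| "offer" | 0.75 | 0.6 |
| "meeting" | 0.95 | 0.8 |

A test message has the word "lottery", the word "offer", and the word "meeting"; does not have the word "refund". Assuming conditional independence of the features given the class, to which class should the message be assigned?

spam

spam: 0.65 × 0.9 × (1−0.25) × 0.75 × 0.95 = 0.312609375
legitimate: 0.35 × 0.65 × (1−0.8) × 0.6 × 0.8 = 0.02184
Highest score → spam.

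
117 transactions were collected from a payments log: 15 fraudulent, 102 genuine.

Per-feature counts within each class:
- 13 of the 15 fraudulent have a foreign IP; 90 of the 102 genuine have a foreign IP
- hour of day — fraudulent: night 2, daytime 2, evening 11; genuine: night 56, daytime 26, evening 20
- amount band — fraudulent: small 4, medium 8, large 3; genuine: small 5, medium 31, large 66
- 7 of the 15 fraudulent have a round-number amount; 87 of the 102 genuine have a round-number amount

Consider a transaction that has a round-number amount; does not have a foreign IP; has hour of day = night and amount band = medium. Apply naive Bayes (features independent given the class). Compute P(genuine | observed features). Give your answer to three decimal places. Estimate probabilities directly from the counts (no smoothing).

0.963

fraudulent: (15/117) × (2/15) × (2/15) × (8/15) × (7/15) ≈ 0.000567268
genuine: (102/117) × (12/102) × (56/102) × (31/102) × (87/102) ≈ 0.014597
P(genuine | x) = 0.014597 / 0.015164268 ≈ 0.963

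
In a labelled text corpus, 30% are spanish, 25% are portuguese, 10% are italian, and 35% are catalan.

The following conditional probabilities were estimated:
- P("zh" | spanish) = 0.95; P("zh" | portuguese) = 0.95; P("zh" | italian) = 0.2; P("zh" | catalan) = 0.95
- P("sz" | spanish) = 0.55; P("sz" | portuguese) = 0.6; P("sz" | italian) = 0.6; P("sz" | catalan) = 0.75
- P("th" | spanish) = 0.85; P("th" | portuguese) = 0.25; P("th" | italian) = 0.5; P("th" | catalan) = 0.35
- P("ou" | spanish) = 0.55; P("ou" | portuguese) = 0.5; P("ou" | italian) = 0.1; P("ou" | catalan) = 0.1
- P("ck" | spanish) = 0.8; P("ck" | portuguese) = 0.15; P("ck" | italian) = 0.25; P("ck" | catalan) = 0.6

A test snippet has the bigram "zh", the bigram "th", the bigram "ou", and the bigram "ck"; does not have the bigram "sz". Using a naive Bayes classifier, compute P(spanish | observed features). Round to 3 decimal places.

spanish: 0.3 × 0.95 × (1−0.55) × 0.85 × 0.55 × 0.8 = 0.0479655
portuguese: 0.25 × 0.95 × (1−0.6) × 0.25 × 0.5 × 0.15 = 0.00178125
italian: 0.1 × 0.2 × (1−0.6) × 0.5 × 0.1 × 0.25 = 0.0001
catalan: 0.35 × 0.95 × (1−0.75) × 0.35 × 0.1 × 0.6 = 0.001745625
P(spanish | x) = 0.0479655 / 0.051592375 ≈ 0.930

0.930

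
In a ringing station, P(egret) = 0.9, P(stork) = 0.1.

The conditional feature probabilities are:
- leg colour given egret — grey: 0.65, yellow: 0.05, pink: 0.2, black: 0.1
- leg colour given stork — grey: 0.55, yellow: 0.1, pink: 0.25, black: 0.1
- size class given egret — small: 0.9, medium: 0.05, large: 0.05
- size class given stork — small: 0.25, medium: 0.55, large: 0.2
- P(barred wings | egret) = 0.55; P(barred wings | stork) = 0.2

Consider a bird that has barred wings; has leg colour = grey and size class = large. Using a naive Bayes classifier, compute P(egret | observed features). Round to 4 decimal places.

0.8797

egret: 0.9 × 0.65 × 0.05 × 0.55 = 0.0160875
stork: 0.1 × 0.55 × 0.2 × 0.2 = 0.0022
P(egret | x) = 0.0160875 / 0.0182875 ≈ 0.8797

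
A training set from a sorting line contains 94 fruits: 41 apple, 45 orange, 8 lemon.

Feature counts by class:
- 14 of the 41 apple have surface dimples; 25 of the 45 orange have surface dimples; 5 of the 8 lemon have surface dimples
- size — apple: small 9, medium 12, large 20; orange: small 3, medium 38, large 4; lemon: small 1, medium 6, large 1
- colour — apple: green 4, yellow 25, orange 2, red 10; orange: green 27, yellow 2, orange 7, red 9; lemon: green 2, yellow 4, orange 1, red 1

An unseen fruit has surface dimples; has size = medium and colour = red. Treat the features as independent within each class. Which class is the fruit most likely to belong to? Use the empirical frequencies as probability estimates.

apple: (41/94) × (14/41) × (12/41) × (10/41) ≈ 0.010632
orange: (45/94) × (25/45) × (38/45) × (9/45) ≈ 0.0449173
lemon: (8/94) × (5/8) × (6/8) × (1/8) ≈ 0.0049867
Highest score → orange.

orange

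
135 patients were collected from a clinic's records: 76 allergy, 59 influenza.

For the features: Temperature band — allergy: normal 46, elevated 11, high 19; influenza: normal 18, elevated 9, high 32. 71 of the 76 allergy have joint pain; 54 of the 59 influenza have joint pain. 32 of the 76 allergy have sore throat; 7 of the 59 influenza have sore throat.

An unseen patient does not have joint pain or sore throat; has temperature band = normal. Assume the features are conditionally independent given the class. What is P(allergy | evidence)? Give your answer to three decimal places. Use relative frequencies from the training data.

0.566

allergy: (76/135) × (46/76) × (5/76) × (44/76) ≈ 0.0129784
influenza: (59/135) × (18/59) × (5/59) × (52/59) ≈ 0.00995882
P(allergy | x) = 0.0129784 / 0.02293722 ≈ 0.566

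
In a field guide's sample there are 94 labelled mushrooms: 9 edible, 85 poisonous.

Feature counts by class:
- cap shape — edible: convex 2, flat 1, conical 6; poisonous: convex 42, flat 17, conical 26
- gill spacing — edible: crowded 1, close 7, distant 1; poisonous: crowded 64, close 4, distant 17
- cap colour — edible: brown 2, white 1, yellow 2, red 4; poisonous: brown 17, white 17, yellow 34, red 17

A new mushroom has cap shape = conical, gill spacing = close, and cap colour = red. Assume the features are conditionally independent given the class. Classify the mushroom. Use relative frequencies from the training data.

edible: (9/94) × (6/9) × (7/9) × (4/9) ≈ 0.0220646
poisonous: (85/94) × (26/85) × (4/85) × (17/85) ≈ 0.00260325
Highest score → edible.

edible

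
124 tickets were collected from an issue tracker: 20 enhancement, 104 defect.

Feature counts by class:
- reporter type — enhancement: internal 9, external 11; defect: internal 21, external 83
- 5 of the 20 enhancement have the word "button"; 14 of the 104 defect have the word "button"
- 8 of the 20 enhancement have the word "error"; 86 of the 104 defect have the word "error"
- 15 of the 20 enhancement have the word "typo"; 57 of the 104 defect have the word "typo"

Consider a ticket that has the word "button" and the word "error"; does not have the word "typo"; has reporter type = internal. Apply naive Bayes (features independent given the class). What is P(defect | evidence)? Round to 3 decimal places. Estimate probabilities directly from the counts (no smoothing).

enhancement: (20/124) × (9/20) × (5/20) × (8/20) × (5/20) ≈ 0.00181452
defect: (104/124) × (21/104) × (14/104) × (86/104) × (47/104) ≈ 0.00851965
P(defect | x) = 0.00851965 / 0.01033417 ≈ 0.824

0.824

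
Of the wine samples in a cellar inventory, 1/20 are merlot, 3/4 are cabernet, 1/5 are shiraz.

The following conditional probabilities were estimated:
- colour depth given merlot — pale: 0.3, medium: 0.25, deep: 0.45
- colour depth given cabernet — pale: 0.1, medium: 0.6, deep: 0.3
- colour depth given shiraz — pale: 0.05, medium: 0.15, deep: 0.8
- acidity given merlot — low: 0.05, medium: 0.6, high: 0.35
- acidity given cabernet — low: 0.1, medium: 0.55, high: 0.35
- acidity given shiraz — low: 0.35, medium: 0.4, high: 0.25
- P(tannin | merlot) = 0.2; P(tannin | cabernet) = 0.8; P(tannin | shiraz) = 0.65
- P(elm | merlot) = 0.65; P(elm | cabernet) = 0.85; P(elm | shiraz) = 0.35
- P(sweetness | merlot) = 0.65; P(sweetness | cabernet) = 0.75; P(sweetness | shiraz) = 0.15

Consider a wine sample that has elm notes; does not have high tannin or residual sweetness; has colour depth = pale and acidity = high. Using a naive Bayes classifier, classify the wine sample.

merlot: 0.05 × 0.3 × 0.35 × (1−0.2) × 0.65 × (1−0.65) = 0.0009555
cabernet: 0.75 × 0.1 × 0.35 × (1−0.8) × 0.85 × (1−0.75) = 0.001115625
shiraz: 0.2 × 0.05 × 0.25 × (1−0.65) × 0.35 × (1−0.15) = 0.0002603125
Highest score → cabernet.

cabernet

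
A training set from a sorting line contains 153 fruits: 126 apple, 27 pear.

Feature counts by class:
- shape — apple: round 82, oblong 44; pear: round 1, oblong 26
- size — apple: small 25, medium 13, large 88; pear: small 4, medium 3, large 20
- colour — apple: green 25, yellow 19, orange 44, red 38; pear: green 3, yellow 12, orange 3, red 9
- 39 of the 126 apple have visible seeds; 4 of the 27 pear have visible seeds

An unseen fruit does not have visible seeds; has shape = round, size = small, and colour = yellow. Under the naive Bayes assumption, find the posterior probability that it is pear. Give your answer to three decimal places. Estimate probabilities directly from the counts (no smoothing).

0.032

apple: (126/153) × (82/126) × (25/126) × (19/126) × (87/126) ≈ 0.0110719
pear: (27/153) × (1/27) × (4/27) × (12/27) × (23/27) ≈ 0.000366595
P(pear | x) = 0.000366595 / 0.011438495 ≈ 0.032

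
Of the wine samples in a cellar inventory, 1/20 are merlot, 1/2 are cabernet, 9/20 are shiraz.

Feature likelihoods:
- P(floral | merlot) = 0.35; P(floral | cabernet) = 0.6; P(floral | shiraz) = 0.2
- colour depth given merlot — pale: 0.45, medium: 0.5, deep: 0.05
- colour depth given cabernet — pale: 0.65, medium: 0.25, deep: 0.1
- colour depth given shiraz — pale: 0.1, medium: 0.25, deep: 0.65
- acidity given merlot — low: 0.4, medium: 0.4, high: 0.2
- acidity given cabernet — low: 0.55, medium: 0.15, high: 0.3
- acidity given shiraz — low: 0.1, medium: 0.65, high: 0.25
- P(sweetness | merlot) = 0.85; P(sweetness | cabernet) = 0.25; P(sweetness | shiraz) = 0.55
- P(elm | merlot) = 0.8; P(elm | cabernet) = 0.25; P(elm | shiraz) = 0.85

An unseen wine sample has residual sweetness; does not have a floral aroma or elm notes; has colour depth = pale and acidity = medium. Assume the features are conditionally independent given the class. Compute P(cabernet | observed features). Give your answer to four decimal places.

0.5556

merlot: 0.05 × (1−0.35) × 0.45 × 0.4 × 0.85 × (1−0.8) = 0.0009945
cabernet: 0.5 × (1−0.6) × 0.65 × 0.15 × 0.25 × (1−0.25) = 0.00365625
shiraz: 0.45 × (1−0.2) × 0.1 × 0.65 × 0.55 × (1−0.85) = 0.0019305
P(cabernet | x) = 0.00365625 / 0.00658125 ≈ 0.5556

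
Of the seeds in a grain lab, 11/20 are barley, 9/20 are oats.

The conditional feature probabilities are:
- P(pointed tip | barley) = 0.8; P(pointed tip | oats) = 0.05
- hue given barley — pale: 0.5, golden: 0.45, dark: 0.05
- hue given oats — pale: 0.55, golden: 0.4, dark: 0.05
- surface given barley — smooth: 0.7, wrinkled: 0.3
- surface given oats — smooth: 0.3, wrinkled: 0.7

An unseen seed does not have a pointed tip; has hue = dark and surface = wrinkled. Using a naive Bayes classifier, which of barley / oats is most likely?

oats

barley: 0.55 × (1−0.8) × 0.05 × 0.3 = 0.00165
oats: 0.45 × (1−0.05) × 0.05 × 0.7 = 0.0149625
Highest score → oats.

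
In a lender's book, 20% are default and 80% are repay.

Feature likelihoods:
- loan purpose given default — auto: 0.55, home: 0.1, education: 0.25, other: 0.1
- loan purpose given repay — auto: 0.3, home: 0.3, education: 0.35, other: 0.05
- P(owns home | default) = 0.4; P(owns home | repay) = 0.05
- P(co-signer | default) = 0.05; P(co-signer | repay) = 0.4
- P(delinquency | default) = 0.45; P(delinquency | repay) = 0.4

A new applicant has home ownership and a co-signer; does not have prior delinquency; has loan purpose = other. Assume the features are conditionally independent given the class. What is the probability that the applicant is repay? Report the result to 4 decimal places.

default: 0.2 × 0.1 × 0.4 × 0.05 × (1−0.45) = 0.00022
repay: 0.8 × 0.05 × 0.05 × 0.4 × (1−0.4) = 0.00048
P(repay | x) = 0.00048 / 0.0007 ≈ 0.6857

0.6857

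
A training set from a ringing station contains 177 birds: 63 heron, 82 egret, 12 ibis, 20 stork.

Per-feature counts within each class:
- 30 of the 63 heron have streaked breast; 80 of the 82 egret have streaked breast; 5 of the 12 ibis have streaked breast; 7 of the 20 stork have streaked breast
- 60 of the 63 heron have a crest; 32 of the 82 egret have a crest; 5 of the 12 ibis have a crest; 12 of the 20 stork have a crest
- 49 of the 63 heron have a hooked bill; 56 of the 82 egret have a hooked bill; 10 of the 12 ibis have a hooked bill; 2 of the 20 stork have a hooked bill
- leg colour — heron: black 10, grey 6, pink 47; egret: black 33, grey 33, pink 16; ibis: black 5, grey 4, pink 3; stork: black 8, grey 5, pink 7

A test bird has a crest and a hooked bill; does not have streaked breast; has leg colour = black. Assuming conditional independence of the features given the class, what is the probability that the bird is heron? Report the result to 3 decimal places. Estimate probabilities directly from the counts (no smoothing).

heron: (63/177) × (33/63) × (60/63) × (49/63) × (10/63) ≈ 0.0219213
egret: (82/177) × (2/82) × (32/82) × (56/82) × (33/82) ≈ 0.0012119
ibis: (12/177) × (7/12) × (5/12) × (10/12) × (5/12) ≈ 0.00572165
stork: (20/177) × (13/20) × (12/20) × (2/20) × (8/20) ≈ 0.00176271
P(heron | x) = 0.0219213 / 0.03061756 ≈ 0.716

0.716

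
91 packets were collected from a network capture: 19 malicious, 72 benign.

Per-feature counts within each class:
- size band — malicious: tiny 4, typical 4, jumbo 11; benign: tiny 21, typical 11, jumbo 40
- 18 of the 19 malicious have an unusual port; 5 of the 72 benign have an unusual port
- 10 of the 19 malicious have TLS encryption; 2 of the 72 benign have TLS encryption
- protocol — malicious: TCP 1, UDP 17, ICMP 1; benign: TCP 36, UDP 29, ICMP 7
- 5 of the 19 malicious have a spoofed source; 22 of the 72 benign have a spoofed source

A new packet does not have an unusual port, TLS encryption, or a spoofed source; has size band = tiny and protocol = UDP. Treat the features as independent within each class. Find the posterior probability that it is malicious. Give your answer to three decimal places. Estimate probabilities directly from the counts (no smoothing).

malicious: (19/91) × (4/19) × (1/19) × (9/19) × (17/19) × (14/19) ≈ 0.000722476
benign: (72/91) × (21/72) × (67/72) × (70/72) × (29/72) × (50/72) ≈ 0.0583968
P(malicious | x) = 0.000722476 / 0.059119276 ≈ 0.012

0.012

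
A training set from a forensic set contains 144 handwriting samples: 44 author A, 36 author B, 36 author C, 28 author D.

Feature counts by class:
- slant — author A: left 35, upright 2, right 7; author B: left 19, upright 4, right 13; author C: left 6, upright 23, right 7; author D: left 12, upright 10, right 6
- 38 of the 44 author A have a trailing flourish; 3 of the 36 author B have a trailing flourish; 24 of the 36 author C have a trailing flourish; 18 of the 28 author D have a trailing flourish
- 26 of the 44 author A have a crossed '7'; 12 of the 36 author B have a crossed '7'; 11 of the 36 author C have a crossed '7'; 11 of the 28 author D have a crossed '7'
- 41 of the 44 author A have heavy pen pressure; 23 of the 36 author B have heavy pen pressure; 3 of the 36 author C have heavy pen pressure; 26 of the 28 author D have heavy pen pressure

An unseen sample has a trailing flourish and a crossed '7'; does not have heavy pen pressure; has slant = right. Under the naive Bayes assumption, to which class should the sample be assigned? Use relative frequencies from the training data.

author C

author A: (44/144) × (7/44) × (38/44) × (26/44) × (3/44) ≈ 0.00169144
author B: (36/144) × (13/36) × (3/36) × (12/36) × (13/36) ≈ 0.000905564
author C: (36/144) × (7/36) × (24/36) × (11/36) × (33/36) ≈ 0.00907707
author D: (28/144) × (6/28) × (18/28) × (11/28) × (2/28) ≈ 0.00075164
Highest score → author C.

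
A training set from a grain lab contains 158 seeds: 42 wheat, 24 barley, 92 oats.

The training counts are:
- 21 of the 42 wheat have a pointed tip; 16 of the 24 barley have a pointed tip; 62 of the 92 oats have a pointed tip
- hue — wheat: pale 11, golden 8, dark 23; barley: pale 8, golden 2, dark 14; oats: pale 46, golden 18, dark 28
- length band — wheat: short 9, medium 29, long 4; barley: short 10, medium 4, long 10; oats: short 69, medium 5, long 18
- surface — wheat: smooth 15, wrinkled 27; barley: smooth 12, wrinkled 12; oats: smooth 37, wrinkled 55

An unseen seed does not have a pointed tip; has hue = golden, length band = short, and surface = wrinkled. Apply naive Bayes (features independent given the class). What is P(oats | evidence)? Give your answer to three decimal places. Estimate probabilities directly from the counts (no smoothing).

0.792

wheat: (42/158) × (21/42) × (8/42) × (9/42) × (27/42) ≈ 0.00348747
barley: (24/158) × (8/24) × (2/24) × (10/24) × (12/24) ≈ 0.000879044
oats: (92/158) × (30/92) × (18/92) × (69/92) × (55/92) ≈ 0.0166565
P(oats | x) = 0.0166565 / 0.021023014 ≈ 0.792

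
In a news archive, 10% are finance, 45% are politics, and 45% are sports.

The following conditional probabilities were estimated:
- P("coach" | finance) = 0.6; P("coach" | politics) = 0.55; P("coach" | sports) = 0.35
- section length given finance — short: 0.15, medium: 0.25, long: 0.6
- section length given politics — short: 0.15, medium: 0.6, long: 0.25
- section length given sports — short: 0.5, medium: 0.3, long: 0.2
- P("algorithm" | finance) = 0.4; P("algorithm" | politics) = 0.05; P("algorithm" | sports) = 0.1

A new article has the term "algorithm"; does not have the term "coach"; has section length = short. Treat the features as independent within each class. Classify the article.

finance: 0.1 × (1−0.6) × 0.15 × 0.4 = 0.0024
politics: 0.45 × (1−0.55) × 0.15 × 0.05 = 0.00151875
sports: 0.45 × (1−0.35) × 0.5 × 0.1 = 0.014625
Highest score → sports.

sports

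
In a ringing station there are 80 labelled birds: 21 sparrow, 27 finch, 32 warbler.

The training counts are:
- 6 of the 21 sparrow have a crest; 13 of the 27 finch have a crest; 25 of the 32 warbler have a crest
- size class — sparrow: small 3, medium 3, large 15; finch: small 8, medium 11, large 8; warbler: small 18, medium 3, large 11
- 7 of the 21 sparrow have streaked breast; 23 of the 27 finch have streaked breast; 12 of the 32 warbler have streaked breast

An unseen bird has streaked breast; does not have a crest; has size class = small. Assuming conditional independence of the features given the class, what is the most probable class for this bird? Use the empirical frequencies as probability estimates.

sparrow: (21/80) × (15/21) × (3/21) × (7/21) ≈ 0.00892857
finch: (27/80) × (14/27) × (8/27) × (23/27) ≈ 0.0441701
warbler: (32/80) × (7/32) × (18/32) × (12/32) = 0.01845703125
Highest score → finch.

finch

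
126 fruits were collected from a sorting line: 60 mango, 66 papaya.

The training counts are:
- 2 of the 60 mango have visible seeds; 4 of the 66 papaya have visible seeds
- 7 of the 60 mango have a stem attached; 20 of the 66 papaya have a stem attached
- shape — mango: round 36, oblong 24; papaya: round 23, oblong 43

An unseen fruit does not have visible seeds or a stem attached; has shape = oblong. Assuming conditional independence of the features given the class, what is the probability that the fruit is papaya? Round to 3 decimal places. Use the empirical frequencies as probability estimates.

mango: (60/126) × (58/60) × (53/60) × (24/60) ≈ 0.162646
papaya: (66/126) × (62/66) × (46/66) × (43/66) ≈ 0.223439
P(papaya | x) = 0.223439 / 0.386085 ≈ 0.579

0.579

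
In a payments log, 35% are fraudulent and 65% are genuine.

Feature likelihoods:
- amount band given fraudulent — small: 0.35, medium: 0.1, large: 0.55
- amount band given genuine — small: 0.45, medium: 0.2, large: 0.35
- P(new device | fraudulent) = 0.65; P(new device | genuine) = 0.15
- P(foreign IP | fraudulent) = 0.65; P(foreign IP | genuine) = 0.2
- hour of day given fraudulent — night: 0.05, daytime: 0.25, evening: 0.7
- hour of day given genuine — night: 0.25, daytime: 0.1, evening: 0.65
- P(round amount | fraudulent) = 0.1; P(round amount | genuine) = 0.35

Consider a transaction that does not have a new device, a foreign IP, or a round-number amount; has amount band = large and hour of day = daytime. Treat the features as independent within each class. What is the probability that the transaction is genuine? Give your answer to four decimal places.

0.6546

fraudulent: 0.35 × 0.55 × (1−0.65) × (1−0.65) × 0.25 × (1−0.1) = 0.00530578125
genuine: 0.65 × 0.35 × (1−0.15) × (1−0.2) × 0.1 × (1−0.35) = 0.0100555
P(genuine | x) = 0.0100555 / 0.01536128125 ≈ 0.6546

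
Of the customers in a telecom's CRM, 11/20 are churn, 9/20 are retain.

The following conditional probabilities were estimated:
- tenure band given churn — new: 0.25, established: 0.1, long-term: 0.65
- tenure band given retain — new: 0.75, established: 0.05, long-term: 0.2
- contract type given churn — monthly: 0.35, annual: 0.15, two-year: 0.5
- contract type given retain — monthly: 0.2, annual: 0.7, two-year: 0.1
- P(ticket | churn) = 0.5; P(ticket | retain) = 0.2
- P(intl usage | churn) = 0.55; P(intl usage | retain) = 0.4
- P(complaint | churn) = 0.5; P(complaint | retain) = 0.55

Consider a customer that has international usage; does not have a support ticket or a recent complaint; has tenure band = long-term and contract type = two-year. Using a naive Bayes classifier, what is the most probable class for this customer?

churn: 0.55 × 0.65 × 0.5 × (1−0.5) × 0.55 × (1−0.5) = 0.024578125
retain: 0.45 × 0.2 × 0.1 × (1−0.2) × 0.4 × (1−0.55) = 0.001296
Highest score → churn.

churn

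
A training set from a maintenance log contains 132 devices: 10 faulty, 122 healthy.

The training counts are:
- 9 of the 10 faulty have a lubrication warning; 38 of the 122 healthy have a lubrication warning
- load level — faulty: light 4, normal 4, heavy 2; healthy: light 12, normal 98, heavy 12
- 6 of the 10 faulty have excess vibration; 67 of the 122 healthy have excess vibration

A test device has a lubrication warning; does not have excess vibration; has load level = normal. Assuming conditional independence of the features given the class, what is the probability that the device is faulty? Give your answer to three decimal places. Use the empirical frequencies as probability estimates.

faulty: (10/132) × (9/10) × (4/10) × (4/10) ≈ 0.0109091
healthy: (122/132) × (38/122) × (98/122) × (55/122) ≈ 0.104251
P(faulty | x) = 0.0109091 / 0.1151601 ≈ 0.095

0.095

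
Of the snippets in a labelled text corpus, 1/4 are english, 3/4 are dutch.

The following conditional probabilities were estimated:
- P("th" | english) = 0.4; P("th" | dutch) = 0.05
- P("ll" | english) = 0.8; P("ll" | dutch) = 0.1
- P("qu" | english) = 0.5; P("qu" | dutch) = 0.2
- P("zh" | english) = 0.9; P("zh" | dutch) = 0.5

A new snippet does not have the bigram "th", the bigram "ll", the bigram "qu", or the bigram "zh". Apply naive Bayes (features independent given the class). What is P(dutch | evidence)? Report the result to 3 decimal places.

0.994

english: 0.25 × (1−0.4) × (1−0.8) × (1−0.5) × (1−0.9) = 0.0015
dutch: 0.75 × (1−0.05) × (1−0.1) × (1−0.2) × (1−0.5) = 0.2565
P(dutch | x) = 0.2565 / 0.258 ≈ 0.994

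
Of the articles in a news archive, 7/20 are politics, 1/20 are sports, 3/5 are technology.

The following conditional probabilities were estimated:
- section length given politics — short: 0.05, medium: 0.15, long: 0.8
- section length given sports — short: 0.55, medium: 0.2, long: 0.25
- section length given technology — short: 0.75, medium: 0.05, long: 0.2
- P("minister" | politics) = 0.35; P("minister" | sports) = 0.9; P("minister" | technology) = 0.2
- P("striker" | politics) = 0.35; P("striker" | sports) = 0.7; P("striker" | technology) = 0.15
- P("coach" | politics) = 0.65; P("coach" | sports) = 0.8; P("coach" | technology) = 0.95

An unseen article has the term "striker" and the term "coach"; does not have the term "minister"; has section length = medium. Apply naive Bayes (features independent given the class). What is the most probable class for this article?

politics

politics: 0.35 × 0.15 × (1−0.35) × 0.35 × 0.65 = 0.0077634375
sports: 0.05 × 0.2 × (1−0.9) × 0.7 × 0.8 = 0.00056
technology: 0.6 × 0.05 × (1−0.2) × 0.15 × 0.95 = 0.00342
Highest score → politics.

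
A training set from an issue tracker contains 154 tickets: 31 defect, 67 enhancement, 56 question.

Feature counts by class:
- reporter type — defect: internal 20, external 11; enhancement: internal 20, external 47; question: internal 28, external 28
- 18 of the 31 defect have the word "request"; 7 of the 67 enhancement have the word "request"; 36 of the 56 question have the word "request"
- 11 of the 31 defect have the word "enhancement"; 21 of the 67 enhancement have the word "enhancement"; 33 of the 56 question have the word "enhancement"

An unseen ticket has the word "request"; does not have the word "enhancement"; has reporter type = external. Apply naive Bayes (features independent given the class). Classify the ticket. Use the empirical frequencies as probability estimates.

defect: (31/154) × (11/31) × (18/31) × (20/31) ≈ 0.0267578
enhancement: (67/154) × (47/67) × (7/67) × (46/67) ≈ 0.0218919
question: (56/154) × (28/56) × (36/56) × (23/56) ≈ 0.0480056
Highest score → question.

question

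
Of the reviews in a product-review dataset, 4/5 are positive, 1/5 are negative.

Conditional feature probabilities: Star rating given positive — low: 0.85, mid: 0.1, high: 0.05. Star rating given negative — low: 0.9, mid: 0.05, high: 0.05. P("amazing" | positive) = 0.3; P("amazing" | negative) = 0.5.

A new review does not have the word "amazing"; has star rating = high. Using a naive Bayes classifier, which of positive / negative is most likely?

positive: 0.8 × 0.05 × (1−0.3) = 0.028
negative: 0.2 × 0.05 × (1−0.5) = 0.005
Highest score → positive.

positive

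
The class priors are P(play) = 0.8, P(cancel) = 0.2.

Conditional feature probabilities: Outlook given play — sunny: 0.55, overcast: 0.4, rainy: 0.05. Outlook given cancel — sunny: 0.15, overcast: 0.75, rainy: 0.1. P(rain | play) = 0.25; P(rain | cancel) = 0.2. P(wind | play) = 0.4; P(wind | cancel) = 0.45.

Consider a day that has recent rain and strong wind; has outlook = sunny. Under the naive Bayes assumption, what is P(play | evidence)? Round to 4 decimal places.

0.9422

play: 0.8 × 0.55 × 0.25 × 0.4 = 0.044
cancel: 0.2 × 0.15 × 0.2 × 0.45 = 0.0027
P(play | x) = 0.044 / 0.0467 ≈ 0.9422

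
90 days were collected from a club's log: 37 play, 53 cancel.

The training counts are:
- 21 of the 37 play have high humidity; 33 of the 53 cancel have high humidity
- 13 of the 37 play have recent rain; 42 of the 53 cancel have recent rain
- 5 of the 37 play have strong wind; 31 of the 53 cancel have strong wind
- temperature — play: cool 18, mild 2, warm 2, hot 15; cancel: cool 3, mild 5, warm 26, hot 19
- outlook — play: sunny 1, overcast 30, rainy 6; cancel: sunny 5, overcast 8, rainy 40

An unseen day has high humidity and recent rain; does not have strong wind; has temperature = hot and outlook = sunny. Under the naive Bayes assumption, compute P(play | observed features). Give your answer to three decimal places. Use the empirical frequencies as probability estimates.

play: (37/90) × (21/37) × (13/37) × (32/37) × (15/37) × (1/37) ≈ 0.000776881
cancel: (53/90) × (33/53) × (42/53) × (22/53) × (19/53) × (5/53) ≈ 0.00407909
P(play | x) = 0.000776881 / 0.004855971 ≈ 0.160

0.160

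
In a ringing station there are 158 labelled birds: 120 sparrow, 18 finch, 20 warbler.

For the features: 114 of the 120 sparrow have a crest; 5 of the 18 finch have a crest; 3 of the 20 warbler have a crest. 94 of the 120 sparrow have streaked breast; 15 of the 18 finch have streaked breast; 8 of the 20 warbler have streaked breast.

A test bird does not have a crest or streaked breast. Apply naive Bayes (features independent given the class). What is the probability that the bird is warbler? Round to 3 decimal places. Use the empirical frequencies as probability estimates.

0.746

sparrow: (120/158) × (6/120) × (26/120) ≈ 0.00822785
finch: (18/158) × (13/18) × (3/18) ≈ 0.0137131
warbler: (20/158) × (17/20) × (12/20) ≈ 0.064557
P(warbler | x) = 0.064557 / 0.08649795 ≈ 0.746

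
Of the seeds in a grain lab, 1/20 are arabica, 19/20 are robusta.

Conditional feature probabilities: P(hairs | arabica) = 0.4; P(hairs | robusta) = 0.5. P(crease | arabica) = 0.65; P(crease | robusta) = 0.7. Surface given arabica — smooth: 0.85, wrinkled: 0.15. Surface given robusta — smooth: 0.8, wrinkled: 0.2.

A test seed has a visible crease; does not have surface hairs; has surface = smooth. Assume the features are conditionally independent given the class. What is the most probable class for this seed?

robusta

arabica: 0.05 × (1−0.4) × 0.65 × 0.85 = 0.016575
robusta: 0.95 × (1−0.5) × 0.7 × 0.8 = 0.266
Highest score → robusta.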